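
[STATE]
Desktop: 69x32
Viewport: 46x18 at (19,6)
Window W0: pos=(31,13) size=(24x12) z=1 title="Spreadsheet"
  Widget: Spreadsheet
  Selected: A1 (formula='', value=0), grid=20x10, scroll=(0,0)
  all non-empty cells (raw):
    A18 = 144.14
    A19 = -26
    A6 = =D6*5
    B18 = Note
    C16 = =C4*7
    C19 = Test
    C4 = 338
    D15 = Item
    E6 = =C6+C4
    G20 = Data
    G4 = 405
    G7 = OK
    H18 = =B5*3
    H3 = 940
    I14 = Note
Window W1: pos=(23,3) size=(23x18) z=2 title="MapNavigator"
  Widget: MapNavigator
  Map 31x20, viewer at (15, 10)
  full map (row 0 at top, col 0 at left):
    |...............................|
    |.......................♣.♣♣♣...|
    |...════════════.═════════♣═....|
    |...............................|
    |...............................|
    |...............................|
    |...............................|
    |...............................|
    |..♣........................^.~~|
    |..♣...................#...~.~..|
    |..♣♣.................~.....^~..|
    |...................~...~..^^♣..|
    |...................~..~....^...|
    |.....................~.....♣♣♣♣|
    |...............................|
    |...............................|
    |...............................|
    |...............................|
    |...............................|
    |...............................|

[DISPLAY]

    ┃.....................┃                   
    ┃.....................┃                   
    ┃.....................┃                   
    ┃.....................┃                   
    ┃.....................┃                   
    ┃.....................┃                   
    ┃.................#...┃                   
    ┃..........@.....~....┃━━━━━━━━┓          
    ┃..............~...~..┃        ┃          
    ┃..............~..~...┃────────┨          
    ┃................~....┃        ┃          
    ┃.....................┃ B      ┃          
    ┃.....................┃--------┃          
    ┃.....................┃     0  ┃          
    ┗━━━━━━━━━━━━━━━━━━━━━┛     0  ┃          
            ┃  3        0       0  ┃          
            ┃  4        0       0  ┃          
            ┃  5        0       0  ┃          


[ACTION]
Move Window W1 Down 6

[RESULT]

                                              
                                              
                                              
    ┏━━━━━━━━━━━━━━━━━━━━━┓                   
    ┃ MapNavigator        ┃                   
    ┠─────────────────────┨                   
    ┃.....................┃                   
    ┃.....................┃━━━━━━━━┓          
    ┃.....................┃        ┃          
    ┃.....................┃────────┨          
    ┃.....................┃        ┃          
    ┃.....................┃ B      ┃          
    ┃.................#...┃--------┃          
    ┃..........@.....~....┃     0  ┃          
    ┃..............~...~..┃     0  ┃          
    ┃..............~..~...┃     0  ┃          
    ┃................~....┃     0  ┃          
    ┃.....................┃     0  ┃          


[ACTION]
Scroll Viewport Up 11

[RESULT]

                                              
                                              
                                              
                                              
                                              
                                              
                                              
                                              
                                              
    ┏━━━━━━━━━━━━━━━━━━━━━┓                   
    ┃ MapNavigator        ┃                   
    ┠─────────────────────┨                   
    ┃.....................┃                   
    ┃.....................┃━━━━━━━━┓          
    ┃.....................┃        ┃          
    ┃.....................┃────────┨          
    ┃.....................┃        ┃          
    ┃.....................┃ B      ┃          


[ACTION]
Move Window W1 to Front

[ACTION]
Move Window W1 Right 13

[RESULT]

                                              
                                              
                                              
                                              
                                              
                                              
                                              
                                              
                                              
                 ┏━━━━━━━━━━━━━━━━━━━━━┓      
                 ┃ MapNavigator        ┃      
                 ┠─────────────────────┨      
                 ┃.....................┃      
            ┏━━━━┃.....................┃      
            ┃ Spr┃.....................┃      
            ┠────┃.....................┃      
            ┃A1: ┃.....................┃      
            ┃    ┃.....................┃      


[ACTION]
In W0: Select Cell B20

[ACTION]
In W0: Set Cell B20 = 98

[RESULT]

                                              
                                              
                                              
                                              
                                              
                                              
                                              
                                              
                                              
                 ┏━━━━━━━━━━━━━━━━━━━━━┓      
                 ┃ MapNavigator        ┃      
                 ┠─────────────────────┨      
                 ┃.....................┃      
            ┏━━━━┃.....................┃      
            ┃ Spr┃.....................┃      
            ┠────┃.....................┃      
            ┃B20:┃.....................┃      
            ┃    ┃.....................┃      


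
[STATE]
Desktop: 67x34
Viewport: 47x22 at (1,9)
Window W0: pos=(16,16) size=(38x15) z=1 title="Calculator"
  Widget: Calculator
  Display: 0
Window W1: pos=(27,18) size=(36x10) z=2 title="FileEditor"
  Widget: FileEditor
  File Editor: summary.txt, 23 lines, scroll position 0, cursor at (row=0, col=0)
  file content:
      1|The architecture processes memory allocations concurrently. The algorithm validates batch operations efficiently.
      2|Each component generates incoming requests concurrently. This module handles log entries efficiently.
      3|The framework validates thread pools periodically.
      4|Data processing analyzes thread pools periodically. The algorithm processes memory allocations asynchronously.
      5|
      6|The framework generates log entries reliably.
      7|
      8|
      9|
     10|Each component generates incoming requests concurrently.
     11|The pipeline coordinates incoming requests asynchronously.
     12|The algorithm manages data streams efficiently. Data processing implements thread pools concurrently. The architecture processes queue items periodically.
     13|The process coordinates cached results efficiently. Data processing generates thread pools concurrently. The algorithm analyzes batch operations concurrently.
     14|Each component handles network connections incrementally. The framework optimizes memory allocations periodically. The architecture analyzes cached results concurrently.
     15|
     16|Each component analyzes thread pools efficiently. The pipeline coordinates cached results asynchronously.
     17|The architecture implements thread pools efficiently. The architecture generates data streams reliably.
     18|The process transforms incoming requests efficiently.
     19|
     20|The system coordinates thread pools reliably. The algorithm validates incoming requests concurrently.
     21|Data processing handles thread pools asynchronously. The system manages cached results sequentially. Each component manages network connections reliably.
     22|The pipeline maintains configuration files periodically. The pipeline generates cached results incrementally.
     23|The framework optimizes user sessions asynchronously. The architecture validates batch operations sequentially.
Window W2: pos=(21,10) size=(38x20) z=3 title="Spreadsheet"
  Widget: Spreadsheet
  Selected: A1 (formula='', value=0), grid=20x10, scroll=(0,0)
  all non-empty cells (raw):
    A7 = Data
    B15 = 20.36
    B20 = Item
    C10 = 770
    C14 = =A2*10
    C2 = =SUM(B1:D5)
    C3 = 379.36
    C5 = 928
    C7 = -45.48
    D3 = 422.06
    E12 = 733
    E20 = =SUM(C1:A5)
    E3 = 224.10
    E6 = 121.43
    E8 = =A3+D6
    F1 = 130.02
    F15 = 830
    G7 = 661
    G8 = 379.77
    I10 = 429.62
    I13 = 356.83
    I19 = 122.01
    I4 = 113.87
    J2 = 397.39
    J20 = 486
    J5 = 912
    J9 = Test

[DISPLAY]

                                               
                    ┏━━━━━━━━━━━━━━━━━━━━━━━━━━
                    ┃ Spreadsheet              
                    ┠──────────────────────────
                    ┃A1:                       
                    ┃       A       B       C  
                    ┃--------------------------
               ┏━━━━┃  1      [0]       0      
               ┃ Cal┃  2        0       0#CIRC!
               ┠────┃  3        0       0  379.
               ┃    ┃  4        0       0      
               ┃┌───┃  5        0       0     9
               ┃│ 7 ┃  6        0       0      
               ┃├───┃  7 Data           0  -45.
               ┃│ 4 ┃  8        0       0      
               ┃├───┃  9        0       0      
               ┃│ 1 ┃ 10        0       0     7
               ┃├───┃ 11        0       0      
               ┃│ 0 ┃ 12        0       0      
               ┃├───┃ 13        0       0      
               ┃│ C ┗━━━━━━━━━━━━━━━━━━━━━━━━━━
               ┗━━━━━━━━━━━━━━━━━━━━━━━━━━━━━━━


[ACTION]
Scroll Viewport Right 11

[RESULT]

                                               
         ┏━━━━━━━━━━━━━━━━━━━━━━━━━━━━━━━━━━━━┓
         ┃ Spreadsheet                        ┃
         ┠────────────────────────────────────┨
         ┃A1:                                 ┃
         ┃       A       B       C       D    ┃
         ┃------------------------------------┃
    ┏━━━━┃  1      [0]       0       0       0┃
    ┃ Cal┃  2        0       0#CIRC!         0┃
    ┠────┃  3        0       0  379.36  422.06┃
    ┃    ┃  4        0       0       0       0┃
    ┃┌───┃  5        0       0     928       0┃
    ┃│ 7 ┃  6        0       0       0       0┃
    ┃├───┃  7 Data           0  -45.48       0┃
    ┃│ 4 ┃  8        0       0       0       0┃
    ┃├───┃  9        0       0       0       0┃
    ┃│ 1 ┃ 10        0       0     770       0┃
    ┃├───┃ 11        0       0       0       0┃
    ┃│ 0 ┃ 12        0       0       0       0┃
    ┃├───┃ 13        0       0       0       0┃
    ┃│ C ┗━━━━━━━━━━━━━━━━━━━━━━━━━━━━━━━━━━━━┛
    ┗━━━━━━━━━━━━━━━━━━━━━━━━━━━━━━━━━━━━┛     


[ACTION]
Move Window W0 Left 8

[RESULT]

                                               
         ┏━━━━━━━━━━━━━━━━━━━━━━━━━━━━━━━━━━━━┓
         ┃ Spreadsheet                        ┃
         ┠────────────────────────────────────┨
         ┃A1:                                 ┃
         ┃       A       B       C       D    ┃
         ┃------------------------------------┃
━━━━━━━━━┃  1      [0]       0       0       0┃
lculator ┃  2        0       0#CIRC!         0┃
─────────┃  3        0       0  379.36  422.06┃
         ┃  4        0       0       0       0┃
─┬───┬───┃  5        0       0     928       0┃
 │ 8 │ 9 ┃  6        0       0       0       0┃
─┼───┼───┃  7 Data           0  -45.48       0┃
 │ 5 │ 6 ┃  8        0       0       0       0┃
─┼───┼───┃  9        0       0       0       0┃
 │ 2 │ 3 ┃ 10        0       0     770       0┃
─┼───┼───┃ 11        0       0       0       0┃
 │ . │ = ┃ 12        0       0       0       0┃
─┼───┼───┃ 13        0       0       0       0┃
 │ MC│ MR┗━━━━━━━━━━━━━━━━━━━━━━━━━━━━━━━━━━━━┛
━━━━━━━━━━━━━━━━━━━━━━━━━━━━━━━━━┛             


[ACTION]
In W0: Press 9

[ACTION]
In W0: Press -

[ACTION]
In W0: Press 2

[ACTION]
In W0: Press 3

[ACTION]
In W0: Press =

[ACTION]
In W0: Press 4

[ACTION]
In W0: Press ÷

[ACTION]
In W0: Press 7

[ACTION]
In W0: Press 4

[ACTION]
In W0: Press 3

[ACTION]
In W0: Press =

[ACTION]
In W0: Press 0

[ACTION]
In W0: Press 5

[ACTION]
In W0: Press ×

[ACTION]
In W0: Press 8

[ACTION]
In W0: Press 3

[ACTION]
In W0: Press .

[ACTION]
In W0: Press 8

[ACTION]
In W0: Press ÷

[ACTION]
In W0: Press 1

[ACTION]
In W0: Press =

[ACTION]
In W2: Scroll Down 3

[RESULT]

                                               
         ┏━━━━━━━━━━━━━━━━━━━━━━━━━━━━━━━━━━━━┓
         ┃ Spreadsheet                        ┃
         ┠────────────────────────────────────┨
         ┃A1:                                 ┃
         ┃       A       B       C       D    ┃
         ┃------------------------------------┃
━━━━━━━━━┃  4        0       0       0       0┃
lculator ┃  5        0       0     928       0┃
─────────┃  6        0       0       0       0┃
         ┃  7 Data           0  -45.48       0┃
─┬───┬───┃  8        0       0       0       0┃
 │ 8 │ 9 ┃  9        0       0       0       0┃
─┼───┼───┃ 10        0       0     770       0┃
 │ 5 │ 6 ┃ 11        0       0       0       0┃
─┼───┼───┃ 12        0       0       0       0┃
 │ 2 │ 3 ┃ 13        0       0       0       0┃
─┼───┼───┃ 14        0       0       0       0┃
 │ . │ = ┃ 15        0   20.36       0       0┃
─┼───┼───┃ 16        0       0       0       0┃
 │ MC│ MR┗━━━━━━━━━━━━━━━━━━━━━━━━━━━━━━━━━━━━┛
━━━━━━━━━━━━━━━━━━━━━━━━━━━━━━━━━┛             


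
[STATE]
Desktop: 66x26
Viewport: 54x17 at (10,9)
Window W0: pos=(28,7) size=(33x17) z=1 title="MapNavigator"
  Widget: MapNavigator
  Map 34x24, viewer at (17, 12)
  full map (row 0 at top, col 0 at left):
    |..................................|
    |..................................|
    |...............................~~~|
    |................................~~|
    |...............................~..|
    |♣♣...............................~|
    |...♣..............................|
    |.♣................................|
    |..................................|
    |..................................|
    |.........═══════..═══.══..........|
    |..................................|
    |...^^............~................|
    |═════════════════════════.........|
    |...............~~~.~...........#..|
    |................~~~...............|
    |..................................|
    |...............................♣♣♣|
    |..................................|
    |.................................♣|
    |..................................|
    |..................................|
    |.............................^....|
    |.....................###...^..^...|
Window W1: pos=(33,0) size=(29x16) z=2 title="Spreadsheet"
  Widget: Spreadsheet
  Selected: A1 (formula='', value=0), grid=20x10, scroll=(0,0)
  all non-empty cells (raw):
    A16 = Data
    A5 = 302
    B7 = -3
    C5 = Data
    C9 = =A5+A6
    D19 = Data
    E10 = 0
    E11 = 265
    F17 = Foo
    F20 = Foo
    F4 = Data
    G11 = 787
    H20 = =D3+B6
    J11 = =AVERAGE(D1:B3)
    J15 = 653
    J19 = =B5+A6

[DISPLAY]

                  ┠────┃  4        0       0       ┃  
                  ┃.♣..┃  5      302       0Data   ┃  
                  ┃....┃  6        0       0       ┃  
                  ┃....┃  7        0      -3       ┃  
                  ┃....┃  8        0       0       ┃  
                  ┃....┃  9        0       0     30┃  
                  ┃....┗━━━━━━━━━━━━━━━━━━━━━━━━━━━┛  
                  ┃.^^............@...............┃   
                  ┃═══════════════════════........┃   
                  ┃.............~~~.~...........#.┃   
                  ┃..............~~~..............┃   
                  ┃...............................┃   
                  ┃.............................♣♣┃   
                  ┃...............................┃   
                  ┗━━━━━━━━━━━━━━━━━━━━━━━━━━━━━━━┛   
                                                      
                                                      


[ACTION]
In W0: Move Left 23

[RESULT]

                  ┠────┃  4        0       0       ┃  
                  ┃    ┃  5      302       0Data   ┃  
                  ┃    ┃  6        0       0       ┃  
                  ┃    ┃  7        0      -3       ┃  
                  ┃    ┃  8        0       0       ┃  
                  ┃    ┃  9        0       0     30┃  
                  ┃    ┗━━━━━━━━━━━━━━━━━━━━━━━━━━━┛  
                  ┃               @..^^...........┃   
                  ┃               ════════════════┃   
                  ┃               ...............~┃   
                  ┃               ................┃   
                  ┃               ................┃   
                  ┃               ................┃   
                  ┃               ................┃   
                  ┗━━━━━━━━━━━━━━━━━━━━━━━━━━━━━━━┛   
                                                      
                                                      


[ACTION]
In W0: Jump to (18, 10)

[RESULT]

                  ┠────┃  4        0       0       ┃  
                  ┃....┃  5      302       0Data   ┃  
                  ┃....┃  6        0       0       ┃  
                  ┃♣...┃  7        0      -3       ┃  
                  ┃....┃  8        0       0       ┃  
                  ┃....┃  9        0       0     30┃  
                  ┃....┗━━━━━━━━━━━━━━━━━━━━━━━━━━━┛  
                  ┃......═══════..@══.══..........┃   
                  ┃...............................┃   
                  ┃^^............~................┃   
                  ┃══════════════════════.........┃   
                  ┃............~~~.~...........#..┃   
                  ┃.............~~~...............┃   
                  ┃...............................┃   
                  ┗━━━━━━━━━━━━━━━━━━━━━━━━━━━━━━━┛   
                                                      
                                                      


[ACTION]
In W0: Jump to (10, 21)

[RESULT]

                  ┠────┃  4        0       0       ┃  
                  ┃    ┃  5      302       0Data   ┃  
                  ┃    ┃  6        0       0       ┃  
                  ┃    ┃  7        0      -3       ┃  
                  ┃    ┃  8        0       0       ┃  
                  ┃    ┃  9        0       0     30┃  
                  ┃    ┗━━━━━━━━━━━━━━━━━━━━━━━━━━━┛  
                  ┃     ..........@...............┃   
                  ┃     ..........................┃   
                  ┃     .....................###..┃   
                  ┃                               ┃   
                  ┃                               ┃   
                  ┃                               ┃   
                  ┃                               ┃   
                  ┗━━━━━━━━━━━━━━━━━━━━━━━━━━━━━━━┛   
                                                      
                                                      


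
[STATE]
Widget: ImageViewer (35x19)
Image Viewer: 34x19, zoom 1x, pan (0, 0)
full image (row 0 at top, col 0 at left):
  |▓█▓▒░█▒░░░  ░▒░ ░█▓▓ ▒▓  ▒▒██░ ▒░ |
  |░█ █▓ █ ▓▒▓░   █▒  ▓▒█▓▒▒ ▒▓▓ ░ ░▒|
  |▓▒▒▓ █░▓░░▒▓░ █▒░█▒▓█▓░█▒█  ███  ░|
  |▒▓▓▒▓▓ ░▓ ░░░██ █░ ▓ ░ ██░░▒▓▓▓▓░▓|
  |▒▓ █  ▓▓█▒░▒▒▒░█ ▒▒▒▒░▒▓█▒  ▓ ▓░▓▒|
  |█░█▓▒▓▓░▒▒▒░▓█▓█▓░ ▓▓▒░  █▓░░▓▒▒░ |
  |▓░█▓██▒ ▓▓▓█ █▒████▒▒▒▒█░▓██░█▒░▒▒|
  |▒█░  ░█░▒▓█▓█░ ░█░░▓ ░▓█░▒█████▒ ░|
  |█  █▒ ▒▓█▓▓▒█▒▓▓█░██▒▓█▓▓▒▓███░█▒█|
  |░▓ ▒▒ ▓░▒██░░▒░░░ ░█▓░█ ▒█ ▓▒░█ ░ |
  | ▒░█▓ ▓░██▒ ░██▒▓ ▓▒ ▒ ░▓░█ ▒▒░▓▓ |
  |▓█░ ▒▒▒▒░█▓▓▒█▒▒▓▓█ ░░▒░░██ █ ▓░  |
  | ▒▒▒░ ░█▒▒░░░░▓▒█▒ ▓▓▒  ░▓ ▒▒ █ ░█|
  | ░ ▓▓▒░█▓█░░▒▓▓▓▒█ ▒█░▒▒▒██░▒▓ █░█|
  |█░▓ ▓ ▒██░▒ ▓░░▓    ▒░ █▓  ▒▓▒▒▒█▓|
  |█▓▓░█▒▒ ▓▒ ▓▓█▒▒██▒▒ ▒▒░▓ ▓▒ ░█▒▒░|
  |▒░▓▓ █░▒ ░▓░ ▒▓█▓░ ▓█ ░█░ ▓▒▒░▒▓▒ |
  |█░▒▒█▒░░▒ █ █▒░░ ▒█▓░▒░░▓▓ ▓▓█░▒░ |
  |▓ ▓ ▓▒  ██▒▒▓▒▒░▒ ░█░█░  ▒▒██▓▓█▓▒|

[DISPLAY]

▓█▓▒░█▒░░░  ░▒░ ░█▓▓ ▒▓  ▒▒██░ ▒░  
░█ █▓ █ ▓▒▓░   █▒  ▓▒█▓▒▒ ▒▓▓ ░ ░▒ 
▓▒▒▓ █░▓░░▒▓░ █▒░█▒▓█▓░█▒█  ███  ░ 
▒▓▓▒▓▓ ░▓ ░░░██ █░ ▓ ░ ██░░▒▓▓▓▓░▓ 
▒▓ █  ▓▓█▒░▒▒▒░█ ▒▒▒▒░▒▓█▒  ▓ ▓░▓▒ 
█░█▓▒▓▓░▒▒▒░▓█▓█▓░ ▓▓▒░  █▓░░▓▒▒░  
▓░█▓██▒ ▓▓▓█ █▒████▒▒▒▒█░▓██░█▒░▒▒ 
▒█░  ░█░▒▓█▓█░ ░█░░▓ ░▓█░▒█████▒ ░ 
█  █▒ ▒▓█▓▓▒█▒▓▓█░██▒▓█▓▓▒▓███░█▒█ 
░▓ ▒▒ ▓░▒██░░▒░░░ ░█▓░█ ▒█ ▓▒░█ ░  
 ▒░█▓ ▓░██▒ ░██▒▓ ▓▒ ▒ ░▓░█ ▒▒░▓▓  
▓█░ ▒▒▒▒░█▓▓▒█▒▒▓▓█ ░░▒░░██ █ ▓░   
 ▒▒▒░ ░█▒▒░░░░▓▒█▒ ▓▓▒  ░▓ ▒▒ █ ░█ 
 ░ ▓▓▒░█▓█░░▒▓▓▓▒█ ▒█░▒▒▒██░▒▓ █░█ 
█░▓ ▓ ▒██░▒ ▓░░▓    ▒░ █▓  ▒▓▒▒▒█▓ 
█▓▓░█▒▒ ▓▒ ▓▓█▒▒██▒▒ ▒▒░▓ ▓▒ ░█▒▒░ 
▒░▓▓ █░▒ ░▓░ ▒▓█▓░ ▓█ ░█░ ▓▒▒░▒▓▒  
█░▒▒█▒░░▒ █ █▒░░ ▒█▓░▒░░▓▓ ▓▓█░▒░  
▓ ▓ ▓▒  ██▒▒▓▒▒░▒ ░█░█░  ▒▒██▓▓█▓▒ 


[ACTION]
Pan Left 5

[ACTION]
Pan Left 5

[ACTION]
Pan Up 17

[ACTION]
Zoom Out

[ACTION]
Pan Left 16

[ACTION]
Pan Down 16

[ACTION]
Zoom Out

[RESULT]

▒░▓▓ █░▒ ░▓░ ▒▓█▓░ ▓█ ░█░ ▓▒▒░▒▓▒  
█░▒▒█▒░░▒ █ █▒░░ ▒█▓░▒░░▓▓ ▓▓█░▒░  
▓ ▓ ▓▒  ██▒▒▓▒▒░▒ ░█░█░  ▒▒██▓▓█▓▒ 
                                   
                                   
                                   
                                   
                                   
                                   
                                   
                                   
                                   
                                   
                                   
                                   
                                   
                                   
                                   
                                   


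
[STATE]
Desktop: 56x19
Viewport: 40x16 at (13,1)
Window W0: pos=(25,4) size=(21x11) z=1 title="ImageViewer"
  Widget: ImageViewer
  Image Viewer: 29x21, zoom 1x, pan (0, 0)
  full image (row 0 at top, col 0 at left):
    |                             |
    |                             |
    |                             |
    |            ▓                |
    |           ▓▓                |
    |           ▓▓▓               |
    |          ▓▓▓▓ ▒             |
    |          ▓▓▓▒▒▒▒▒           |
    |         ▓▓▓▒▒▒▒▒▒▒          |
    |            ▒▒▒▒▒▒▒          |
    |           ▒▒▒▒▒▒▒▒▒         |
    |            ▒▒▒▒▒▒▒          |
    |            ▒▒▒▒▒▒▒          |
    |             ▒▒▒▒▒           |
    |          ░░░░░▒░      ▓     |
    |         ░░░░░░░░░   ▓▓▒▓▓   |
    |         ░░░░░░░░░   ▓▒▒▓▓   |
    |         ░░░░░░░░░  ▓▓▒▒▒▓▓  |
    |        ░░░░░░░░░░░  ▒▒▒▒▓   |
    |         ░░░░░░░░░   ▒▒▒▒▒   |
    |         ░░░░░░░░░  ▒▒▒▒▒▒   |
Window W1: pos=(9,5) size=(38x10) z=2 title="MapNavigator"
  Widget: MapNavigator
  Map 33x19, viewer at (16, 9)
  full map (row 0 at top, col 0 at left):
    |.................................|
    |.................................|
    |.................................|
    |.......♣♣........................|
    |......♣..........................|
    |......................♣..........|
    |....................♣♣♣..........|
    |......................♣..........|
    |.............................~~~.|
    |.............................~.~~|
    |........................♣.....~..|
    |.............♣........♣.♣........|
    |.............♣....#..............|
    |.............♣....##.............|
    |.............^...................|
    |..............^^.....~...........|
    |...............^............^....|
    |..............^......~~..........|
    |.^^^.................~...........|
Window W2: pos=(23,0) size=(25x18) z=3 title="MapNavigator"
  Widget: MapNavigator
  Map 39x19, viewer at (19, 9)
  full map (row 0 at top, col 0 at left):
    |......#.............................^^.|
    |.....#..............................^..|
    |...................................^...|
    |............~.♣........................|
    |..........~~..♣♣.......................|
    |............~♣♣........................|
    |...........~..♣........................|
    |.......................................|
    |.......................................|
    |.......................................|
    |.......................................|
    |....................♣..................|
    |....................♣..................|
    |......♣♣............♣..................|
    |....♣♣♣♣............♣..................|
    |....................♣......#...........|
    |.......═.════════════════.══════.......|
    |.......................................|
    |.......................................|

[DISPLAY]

          ┃ MapNavigator          ┃     
          ┠───────────────────────┨     
          ┃.......................┃     
          ┃....~.♣................┃     
━━━━━━━━━━┃..~~..♣♣...............┃     
pNavigator┃....~♣♣................┃     
──────────┃...~..♣................┃     
..........┃.......................┃     
..........┃.......................┃     
..........┃...........@...........┃     
..........┃.......................┃     
..........┃............♣..........┃     
..........┃............♣..........┃     
━━━━━━━━━━┃............♣..........┃     
          ┃............♣..........┃     
          ┃............♣......#...┃     


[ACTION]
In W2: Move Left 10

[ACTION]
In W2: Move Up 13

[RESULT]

          ┃ MapNavigator          ┃     
          ┠───────────────────────┨     
          ┃                       ┃     
          ┃                       ┃     
━━━━━━━━━━┃                       ┃     
pNavigator┃                       ┃     
──────────┃                       ┃     
..........┃                       ┃     
..........┃                       ┃     
..........┃  ......#..@...........┃     
..........┃  .....#...............┃     
..........┃  .....................┃     
..........┃  ............~.♣......┃     
━━━━━━━━━━┃  ..........~~..♣♣.....┃     
          ┃  ............~♣♣......┃     
          ┃  ...........~..♣......┃     


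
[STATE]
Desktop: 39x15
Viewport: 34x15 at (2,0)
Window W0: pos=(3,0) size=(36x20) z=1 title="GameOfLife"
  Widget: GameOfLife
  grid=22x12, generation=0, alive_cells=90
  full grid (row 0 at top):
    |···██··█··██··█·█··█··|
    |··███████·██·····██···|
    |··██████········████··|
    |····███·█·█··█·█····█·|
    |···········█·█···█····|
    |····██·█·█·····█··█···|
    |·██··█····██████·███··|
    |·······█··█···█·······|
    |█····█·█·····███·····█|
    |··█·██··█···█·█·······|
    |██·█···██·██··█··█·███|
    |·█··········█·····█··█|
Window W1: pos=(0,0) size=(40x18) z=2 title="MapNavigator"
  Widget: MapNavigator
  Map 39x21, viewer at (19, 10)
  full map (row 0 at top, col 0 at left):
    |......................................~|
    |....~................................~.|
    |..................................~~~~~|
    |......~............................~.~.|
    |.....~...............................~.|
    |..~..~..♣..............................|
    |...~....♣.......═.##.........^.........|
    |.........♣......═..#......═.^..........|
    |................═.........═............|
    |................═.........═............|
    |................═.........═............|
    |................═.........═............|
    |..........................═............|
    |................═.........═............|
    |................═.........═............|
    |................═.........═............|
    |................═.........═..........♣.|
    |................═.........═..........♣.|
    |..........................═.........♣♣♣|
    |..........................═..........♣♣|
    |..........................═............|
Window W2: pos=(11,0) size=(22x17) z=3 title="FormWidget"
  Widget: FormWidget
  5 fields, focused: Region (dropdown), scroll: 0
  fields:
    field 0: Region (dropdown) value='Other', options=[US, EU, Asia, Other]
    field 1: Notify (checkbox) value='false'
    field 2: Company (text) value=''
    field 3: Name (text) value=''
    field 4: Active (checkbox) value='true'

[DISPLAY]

━━━━━━━━━┏━━━━━━━━━━━━━━━━━━━━┓━━━
MapNaviga┃ FormWidget         ┃   
─────────┠────────────────────┨───
.....~...┃> Region:     [Oth▼]┃...
....~....┃  Notify:     [ ]   ┃...
.~..~..♣.┃  Company:    [    ]┃...
..~....♣.┃  Name:       [    ]┃...
........♣┃  Active:     [x]   ┃...
.........┃                    ┃...
.........┃                    ┃...
.........┃                    ┃...
.........┃                    ┃...
.........┃                    ┃...
.........┃                    ┃...
.........┃                    ┃...


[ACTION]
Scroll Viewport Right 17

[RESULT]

━━━━━━┏━━━━━━━━━━━━━━━━━━━━┓━━━━━━
Naviga┃ FormWidget         ┃      
──────┠────────────────────┨──────
..~...┃> Region:     [Oth▼]┃...~.~
.~....┃  Notify:     [ ]   ┃.....~
.~..♣.┃  Company:    [    ]┃......
....♣.┃  Name:       [    ]┃......
.....♣┃  Active:     [x]   ┃......
......┃                    ┃......
......┃                    ┃......
......┃                    ┃......
......┃                    ┃......
......┃                    ┃......
......┃                    ┃......
......┃                    ┃......


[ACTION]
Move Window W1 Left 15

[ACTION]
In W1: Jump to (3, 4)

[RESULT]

━━━━━━┏━━━━━━━━━━━━━━━━━━━━┓━━━━━━
Naviga┃ FormWidget         ┃      
──────┠────────────────────┨──────
      ┃> Region:     [Oth▼]┃      
      ┃  Notify:     [ ]   ┃      
      ┃  Company:    [    ]┃      
      ┃  Name:       [    ]┃......
      ┃  Active:     [x]   ┃......
      ┃                    ┃......
      ┃                    ┃......
      ┃                    ┃......
      ┃                    ┃......
      ┃                    ┃═.##..
      ┃                    ┃═..#..
      ┃                    ┃═.....


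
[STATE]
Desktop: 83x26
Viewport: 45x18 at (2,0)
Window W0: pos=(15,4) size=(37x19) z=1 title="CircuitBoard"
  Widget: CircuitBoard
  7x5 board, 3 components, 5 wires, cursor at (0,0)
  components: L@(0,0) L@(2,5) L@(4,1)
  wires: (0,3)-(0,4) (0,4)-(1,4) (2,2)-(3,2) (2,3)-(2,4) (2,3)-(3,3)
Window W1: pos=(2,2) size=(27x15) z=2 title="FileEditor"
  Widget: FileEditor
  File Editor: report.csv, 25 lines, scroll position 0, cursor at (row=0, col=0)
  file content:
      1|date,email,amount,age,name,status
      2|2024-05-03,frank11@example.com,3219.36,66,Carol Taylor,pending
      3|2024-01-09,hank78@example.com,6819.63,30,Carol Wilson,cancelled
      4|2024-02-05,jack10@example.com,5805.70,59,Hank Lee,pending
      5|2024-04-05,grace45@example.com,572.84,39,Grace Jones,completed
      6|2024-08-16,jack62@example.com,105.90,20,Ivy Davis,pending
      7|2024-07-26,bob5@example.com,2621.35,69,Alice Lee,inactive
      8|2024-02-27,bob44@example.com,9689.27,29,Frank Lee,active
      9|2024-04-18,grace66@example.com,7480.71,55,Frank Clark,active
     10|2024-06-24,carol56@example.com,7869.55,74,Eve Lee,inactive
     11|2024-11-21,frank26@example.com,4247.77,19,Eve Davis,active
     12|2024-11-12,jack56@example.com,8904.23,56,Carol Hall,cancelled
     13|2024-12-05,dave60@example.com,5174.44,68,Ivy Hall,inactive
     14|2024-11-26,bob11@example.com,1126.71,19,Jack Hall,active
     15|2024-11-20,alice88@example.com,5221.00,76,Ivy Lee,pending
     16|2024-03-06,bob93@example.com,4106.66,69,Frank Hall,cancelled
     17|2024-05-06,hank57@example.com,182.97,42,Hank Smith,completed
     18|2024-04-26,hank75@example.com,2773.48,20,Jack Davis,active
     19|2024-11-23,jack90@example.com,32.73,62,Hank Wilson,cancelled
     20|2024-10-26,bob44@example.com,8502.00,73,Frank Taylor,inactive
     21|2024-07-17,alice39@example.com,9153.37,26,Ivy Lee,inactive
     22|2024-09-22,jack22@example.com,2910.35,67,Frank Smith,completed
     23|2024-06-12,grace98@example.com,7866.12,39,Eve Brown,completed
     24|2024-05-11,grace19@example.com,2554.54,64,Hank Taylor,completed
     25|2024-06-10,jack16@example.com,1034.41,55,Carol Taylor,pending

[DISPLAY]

                                             
                                             
┏━━━━━━━━━━━━━━━━━━━━━━━━━┓                  
┃ FileEditor              ┃                  
┠─────────────────────────┨━━━━━━━━━━━━━━━━━━
┃█ate,email,amount,age,na▲┃                  
┃2024-05-03,frank11@examp█┃──────────────────
┃2024-01-09,hank78@exampl░┃5 6               
┃2024-02-05,jack10@exampl░┃   · ─ ·          
┃2024-04-05,grace45@examp░┃       │          
┃2024-08-16,jack62@exampl░┃       ·          
┃2024-07-26,bob5@example.░┃                  
┃2024-02-27,bob44@example░┃   · ─ ·   L      
┃2024-04-18,grace66@examp░┃   │              
┃2024-06-24,carol56@examp░┃   ·              
┃2024-11-21,frank26@examp▼┃                  
┗━━━━━━━━━━━━━━━━━━━━━━━━━┛                  
             ┃Cursor: (0,0)                  


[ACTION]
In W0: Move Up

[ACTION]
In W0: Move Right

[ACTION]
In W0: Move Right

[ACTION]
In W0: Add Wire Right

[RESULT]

                                             
                                             
┏━━━━━━━━━━━━━━━━━━━━━━━━━┓                  
┃ FileEditor              ┃                  
┠─────────────────────────┨━━━━━━━━━━━━━━━━━━
┃█ate,email,amount,age,na▲┃                  
┃2024-05-03,frank11@examp█┃──────────────────
┃2024-01-09,hank78@exampl░┃5 6               
┃2024-02-05,jack10@exampl░┃]─ · ─ ·          
┃2024-04-05,grace45@examp░┃       │          
┃2024-08-16,jack62@exampl░┃       ·          
┃2024-07-26,bob5@example.░┃                  
┃2024-02-27,bob44@example░┃   · ─ ·   L      
┃2024-04-18,grace66@examp░┃   │              
┃2024-06-24,carol56@examp░┃   ·              
┃2024-11-21,frank26@examp▼┃                  
┗━━━━━━━━━━━━━━━━━━━━━━━━━┛                  
             ┃Cursor: (0,2)                  
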